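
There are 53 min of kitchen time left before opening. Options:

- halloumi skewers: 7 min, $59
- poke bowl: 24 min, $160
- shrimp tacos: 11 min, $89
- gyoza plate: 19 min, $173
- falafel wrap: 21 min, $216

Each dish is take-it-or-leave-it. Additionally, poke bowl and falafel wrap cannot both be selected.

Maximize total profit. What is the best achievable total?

478

Filling by ratio: halloumi skewers + gyoza plate + falafel wrap for 448, with 6 min left unused.
Dropping halloumi skewers frees 7 min; slotting in shrimp tacos (11 min) lifts the total to 478 at 51 min.
Nothing else feasible within 53 min beats 478.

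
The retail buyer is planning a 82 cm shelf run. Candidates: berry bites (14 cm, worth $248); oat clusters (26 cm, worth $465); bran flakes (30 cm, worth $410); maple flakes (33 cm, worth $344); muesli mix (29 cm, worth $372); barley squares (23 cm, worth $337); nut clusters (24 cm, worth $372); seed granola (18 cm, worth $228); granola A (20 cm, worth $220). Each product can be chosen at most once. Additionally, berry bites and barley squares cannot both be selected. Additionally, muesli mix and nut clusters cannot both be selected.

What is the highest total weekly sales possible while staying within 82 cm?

1313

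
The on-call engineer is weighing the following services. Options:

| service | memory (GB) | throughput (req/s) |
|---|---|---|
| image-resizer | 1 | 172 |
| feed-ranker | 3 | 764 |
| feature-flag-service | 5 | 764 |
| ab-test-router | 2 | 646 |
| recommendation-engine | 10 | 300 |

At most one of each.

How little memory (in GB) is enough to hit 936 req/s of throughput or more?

4

Need the lightest bundle worth ≥ 936.
image-resizer + feed-ranker: 936 throughput at 4 GB.
Below 4 GB the best achievable stays under 936.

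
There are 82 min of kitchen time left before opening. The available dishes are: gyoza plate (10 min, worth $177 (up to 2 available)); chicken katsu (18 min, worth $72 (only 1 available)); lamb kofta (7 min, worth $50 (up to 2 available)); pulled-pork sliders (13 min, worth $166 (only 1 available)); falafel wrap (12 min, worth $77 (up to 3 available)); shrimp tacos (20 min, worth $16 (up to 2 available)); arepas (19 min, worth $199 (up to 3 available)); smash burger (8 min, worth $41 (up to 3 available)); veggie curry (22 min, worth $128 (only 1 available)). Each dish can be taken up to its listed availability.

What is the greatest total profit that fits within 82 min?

968

Best packing: 2×gyoza plate + lamb kofta + pulled-pork sliders + 2×arepas — 78 min, 968 total.
Nothing else within 82 min beats 968.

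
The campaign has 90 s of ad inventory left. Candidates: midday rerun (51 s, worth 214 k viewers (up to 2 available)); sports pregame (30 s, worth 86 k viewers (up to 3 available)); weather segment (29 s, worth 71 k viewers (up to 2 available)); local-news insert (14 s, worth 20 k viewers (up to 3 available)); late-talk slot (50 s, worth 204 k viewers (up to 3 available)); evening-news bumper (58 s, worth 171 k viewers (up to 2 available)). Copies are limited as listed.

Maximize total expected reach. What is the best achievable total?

300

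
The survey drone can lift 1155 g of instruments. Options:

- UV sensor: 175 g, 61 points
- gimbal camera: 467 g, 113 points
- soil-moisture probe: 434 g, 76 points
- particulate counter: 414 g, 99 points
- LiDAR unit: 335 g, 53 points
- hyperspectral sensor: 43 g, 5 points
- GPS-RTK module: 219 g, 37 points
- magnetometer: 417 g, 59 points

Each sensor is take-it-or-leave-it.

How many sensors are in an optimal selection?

Optimal total is 278.
For example UV sensor + gimbal camera + particulate counter + hyperspectral sensor achieves it, using 1099 g.
Every optimal selection uses 4 sensors.

4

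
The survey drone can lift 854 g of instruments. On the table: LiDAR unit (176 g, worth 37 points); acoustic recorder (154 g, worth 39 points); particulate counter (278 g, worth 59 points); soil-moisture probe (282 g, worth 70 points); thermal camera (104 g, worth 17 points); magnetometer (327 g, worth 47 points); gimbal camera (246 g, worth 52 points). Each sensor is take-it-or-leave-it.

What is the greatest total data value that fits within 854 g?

The ratio heuristic lands on acoustic recorder + particulate counter + soil-moisture probe + thermal camera (185) but leaves 36 g idle.
Dropping soil-moisture probe and thermal camera frees 386 g; slotting in LiDAR unit + gimbal camera (422 g) lifts the total to 187 at 854 g.

187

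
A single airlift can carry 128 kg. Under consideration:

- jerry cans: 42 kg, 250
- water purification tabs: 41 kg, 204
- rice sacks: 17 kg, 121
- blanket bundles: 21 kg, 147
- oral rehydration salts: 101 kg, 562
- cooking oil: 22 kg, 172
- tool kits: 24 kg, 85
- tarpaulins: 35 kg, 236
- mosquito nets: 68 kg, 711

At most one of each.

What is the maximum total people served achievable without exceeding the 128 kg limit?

1151

Density check — mosquito nets 10.46, cooking oil 7.82, rice sacks 7.12, blanket bundles 7.00 are the best per kg.
Taking rice sacks + blanket bundles + cooking oil + mosquito nets: 128 kg used, 1151 in people served.
Runner-up cooking oil + tarpaulins + mosquito nets tops out at 1119.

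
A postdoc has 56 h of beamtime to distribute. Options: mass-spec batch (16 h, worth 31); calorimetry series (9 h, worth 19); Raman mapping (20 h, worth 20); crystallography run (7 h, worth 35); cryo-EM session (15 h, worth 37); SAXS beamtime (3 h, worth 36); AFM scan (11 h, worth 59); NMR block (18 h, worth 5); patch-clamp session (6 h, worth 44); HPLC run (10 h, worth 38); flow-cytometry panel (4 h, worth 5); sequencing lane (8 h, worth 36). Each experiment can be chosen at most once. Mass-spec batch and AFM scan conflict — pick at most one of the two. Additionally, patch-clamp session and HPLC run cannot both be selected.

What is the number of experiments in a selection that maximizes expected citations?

7

The maximum expected citations within 56 h is 252.
One optimal bundle: crystallography run + cryo-EM session + SAXS beamtime + AFM scan + patch-clamp session + flow-cytometry panel + sequencing lane (54 h).
Any selection reaching 252 contains exactly 7 experiments.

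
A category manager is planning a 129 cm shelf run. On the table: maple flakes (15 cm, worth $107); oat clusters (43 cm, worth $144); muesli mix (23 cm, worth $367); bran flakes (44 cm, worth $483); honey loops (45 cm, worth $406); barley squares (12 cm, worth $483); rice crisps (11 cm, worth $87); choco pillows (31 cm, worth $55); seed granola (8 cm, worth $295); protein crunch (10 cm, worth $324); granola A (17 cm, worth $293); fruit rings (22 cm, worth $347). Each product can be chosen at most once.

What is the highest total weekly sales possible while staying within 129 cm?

2352

Taking the top-ratio products first gives maple flakes + muesli mix + barley squares + rice crisps + seed granola + protein crunch + granola A + fruit rings for 2303 (118 cm).
Replace rice crisps and fruit rings with bran flakes: the trade gains 49 net, giving 2352 at 129 cm.
Runner-up muesli mix + bran flakes + barley squares + rice crisps + seed granola + protein crunch + granola A tops out at 2332.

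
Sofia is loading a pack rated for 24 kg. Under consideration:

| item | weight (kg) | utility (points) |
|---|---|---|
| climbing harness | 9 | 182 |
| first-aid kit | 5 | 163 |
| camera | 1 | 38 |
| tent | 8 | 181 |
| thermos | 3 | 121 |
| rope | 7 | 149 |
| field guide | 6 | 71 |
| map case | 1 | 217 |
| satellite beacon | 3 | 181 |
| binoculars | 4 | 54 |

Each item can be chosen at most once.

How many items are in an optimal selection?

The maximum utility within 24 kg is 923.
One optimal bundle: first-aid kit + camera + thermos + rope + map case + satellite beacon + binoculars (24 kg).
Any selection reaching 923 contains exactly 7 items.

7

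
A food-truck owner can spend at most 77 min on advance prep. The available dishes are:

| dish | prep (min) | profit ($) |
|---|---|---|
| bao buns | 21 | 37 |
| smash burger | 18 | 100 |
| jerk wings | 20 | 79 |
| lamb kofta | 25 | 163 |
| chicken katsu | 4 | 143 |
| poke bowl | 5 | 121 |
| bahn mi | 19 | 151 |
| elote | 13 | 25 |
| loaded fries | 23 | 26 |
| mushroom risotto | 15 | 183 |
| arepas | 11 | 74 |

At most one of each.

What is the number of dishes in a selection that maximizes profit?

6

The maximum profit within 77 min is 772.
For example smash burger + chicken katsu + poke bowl + bahn mi + mushroom risotto + arepas achieves it, using 72 min.
Any selection reaching 772 contains exactly 6 dishes.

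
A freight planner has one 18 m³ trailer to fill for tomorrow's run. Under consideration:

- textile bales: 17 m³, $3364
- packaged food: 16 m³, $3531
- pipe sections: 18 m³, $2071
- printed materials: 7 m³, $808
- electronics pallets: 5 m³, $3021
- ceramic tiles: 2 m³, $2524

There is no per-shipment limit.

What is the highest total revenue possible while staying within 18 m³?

22716

The ratio ordering already packs tightly: 9×ceramic tiles, 18 m³, 22716.
Every other selection either busts 18 m³ or fails to beat 22716.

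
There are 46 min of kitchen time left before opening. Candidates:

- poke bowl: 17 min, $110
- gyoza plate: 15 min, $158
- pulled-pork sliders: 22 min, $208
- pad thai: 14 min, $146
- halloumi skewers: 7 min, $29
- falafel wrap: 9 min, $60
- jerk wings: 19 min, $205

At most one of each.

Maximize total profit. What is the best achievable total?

426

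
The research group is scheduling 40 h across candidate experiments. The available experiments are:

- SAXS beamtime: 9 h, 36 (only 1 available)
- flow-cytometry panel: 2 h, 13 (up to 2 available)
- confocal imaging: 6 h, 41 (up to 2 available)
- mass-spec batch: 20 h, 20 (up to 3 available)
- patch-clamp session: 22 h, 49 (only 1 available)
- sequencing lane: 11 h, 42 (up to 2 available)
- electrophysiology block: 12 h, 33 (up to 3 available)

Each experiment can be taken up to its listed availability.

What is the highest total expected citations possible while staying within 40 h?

192

Greedy by ratio would take SAXS beamtime + 2×flow-cytometry panel + 2×confocal imaging + sequencing lane: 36 h used, total 186.
Replace SAXS beamtime with sequencing lane: the trade gains 6 net, giving 192 at 38 h.
Nothing else within 40 h beats 192.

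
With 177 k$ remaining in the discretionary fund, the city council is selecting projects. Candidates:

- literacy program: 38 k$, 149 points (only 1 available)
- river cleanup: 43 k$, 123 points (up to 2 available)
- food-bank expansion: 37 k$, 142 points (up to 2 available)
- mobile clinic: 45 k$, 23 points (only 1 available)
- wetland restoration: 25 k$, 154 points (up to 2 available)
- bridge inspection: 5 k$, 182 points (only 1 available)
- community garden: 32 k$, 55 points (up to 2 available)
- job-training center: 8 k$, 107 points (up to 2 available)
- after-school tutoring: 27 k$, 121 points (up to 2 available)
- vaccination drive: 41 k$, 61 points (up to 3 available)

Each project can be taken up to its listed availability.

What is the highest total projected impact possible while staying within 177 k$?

1116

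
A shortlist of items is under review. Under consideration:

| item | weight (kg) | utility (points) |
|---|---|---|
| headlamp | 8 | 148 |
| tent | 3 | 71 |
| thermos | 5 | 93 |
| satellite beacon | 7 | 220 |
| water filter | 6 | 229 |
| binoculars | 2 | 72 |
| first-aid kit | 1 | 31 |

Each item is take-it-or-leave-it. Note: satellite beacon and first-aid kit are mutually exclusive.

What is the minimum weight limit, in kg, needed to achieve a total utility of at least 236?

Look for the lowest-weight combination reaching 236.
Taking water filter + first-aid kit gives 260 (≥ 236) for 7 kg.
No combination under 7 kg hits 236.

7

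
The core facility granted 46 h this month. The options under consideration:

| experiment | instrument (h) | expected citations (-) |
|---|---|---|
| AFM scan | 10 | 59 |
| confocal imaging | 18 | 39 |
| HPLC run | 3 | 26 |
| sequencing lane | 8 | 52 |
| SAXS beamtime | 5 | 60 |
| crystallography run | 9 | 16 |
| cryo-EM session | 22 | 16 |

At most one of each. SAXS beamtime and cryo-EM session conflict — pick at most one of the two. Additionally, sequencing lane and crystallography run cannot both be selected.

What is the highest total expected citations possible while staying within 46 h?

Best packing: AFM scan + confocal imaging + HPLC run + sequencing lane + SAXS beamtime — 44 h, 236 total.
That's the maximum — no feasible swap from here does better than 236.

236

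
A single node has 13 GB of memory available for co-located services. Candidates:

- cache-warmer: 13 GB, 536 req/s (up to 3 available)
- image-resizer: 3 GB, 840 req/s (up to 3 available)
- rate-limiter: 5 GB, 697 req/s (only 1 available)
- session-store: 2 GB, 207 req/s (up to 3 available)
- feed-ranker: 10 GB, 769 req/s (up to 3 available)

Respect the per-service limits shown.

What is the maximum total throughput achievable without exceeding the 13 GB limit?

2934

Density check — image-resizer 280.00, rate-limiter 139.40, session-store 103.50 are the best per GB.
The ratio ordering already packs tightly: 3×image-resizer + 2×session-store, 13 GB, 2934.
Every other selection either busts 13 GB or exceeds an availability limit or fails to beat 2934.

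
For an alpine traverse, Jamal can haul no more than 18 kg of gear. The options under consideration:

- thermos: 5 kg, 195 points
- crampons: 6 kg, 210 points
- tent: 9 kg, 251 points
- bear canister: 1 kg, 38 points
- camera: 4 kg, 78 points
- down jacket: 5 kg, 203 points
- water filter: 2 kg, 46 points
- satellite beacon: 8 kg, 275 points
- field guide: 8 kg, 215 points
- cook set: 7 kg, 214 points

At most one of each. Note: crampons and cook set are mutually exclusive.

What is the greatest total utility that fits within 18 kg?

By utility per kg: down jacket 40.60, thermos 39.00, bear canister 38.00, crampons 35.00 lead.
The ratio heuristic lands on thermos + crampons + bear canister + down jacket (646) but leaves 1 kg idle.
Dropping crampons and bear canister frees 7 kg; slotting in satellite beacon (8 kg) lifts the total to 673 at 18 kg.
An exhaustive check of the 1024 subsets confirms 673.

673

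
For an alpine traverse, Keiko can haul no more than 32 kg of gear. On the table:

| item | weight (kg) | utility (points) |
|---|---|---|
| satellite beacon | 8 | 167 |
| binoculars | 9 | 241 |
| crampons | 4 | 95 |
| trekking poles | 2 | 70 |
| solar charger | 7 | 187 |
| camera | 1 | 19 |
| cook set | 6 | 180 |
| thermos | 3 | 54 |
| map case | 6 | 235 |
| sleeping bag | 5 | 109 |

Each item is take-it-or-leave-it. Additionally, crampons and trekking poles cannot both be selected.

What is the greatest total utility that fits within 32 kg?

Filling by ratio: binoculars + trekking poles + solar charger + camera + cook set + map case for 932, with 1 kg left unused.
The 3 kg tied up in trekking poles and camera is better spent on crampons — total rises to 938 (32 kg).
No other feasible combination exceeds 938.

938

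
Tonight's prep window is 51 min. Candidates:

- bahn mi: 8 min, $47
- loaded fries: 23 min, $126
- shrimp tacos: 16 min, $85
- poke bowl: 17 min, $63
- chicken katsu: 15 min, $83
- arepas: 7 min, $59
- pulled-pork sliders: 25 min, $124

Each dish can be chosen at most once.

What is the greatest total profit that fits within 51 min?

274

Ranking by ratio (profit/min): arepas 8.43, bahn mi 5.88, chicken katsu 5.53, loaded fries 5.48.
Taking bahn mi + shrimp tacos + chicken katsu + arepas: 46 min used, 274 in profit.
The spare 5 min is too small for any remaining dish, and no exchange beats 274.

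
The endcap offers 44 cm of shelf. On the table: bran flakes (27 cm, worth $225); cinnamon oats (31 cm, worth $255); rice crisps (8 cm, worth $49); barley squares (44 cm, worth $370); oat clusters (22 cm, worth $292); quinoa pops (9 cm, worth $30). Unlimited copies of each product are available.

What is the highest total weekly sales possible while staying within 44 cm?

584

Best packing: 2×oat clusters — 44 cm, 584 total.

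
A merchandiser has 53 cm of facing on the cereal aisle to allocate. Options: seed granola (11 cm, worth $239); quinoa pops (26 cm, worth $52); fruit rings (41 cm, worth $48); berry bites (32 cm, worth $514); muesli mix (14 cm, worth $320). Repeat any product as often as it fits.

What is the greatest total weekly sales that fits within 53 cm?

The ratio ordering already packs tightly: seed granola + 3×muesli mix, 53 cm, 1199.

1199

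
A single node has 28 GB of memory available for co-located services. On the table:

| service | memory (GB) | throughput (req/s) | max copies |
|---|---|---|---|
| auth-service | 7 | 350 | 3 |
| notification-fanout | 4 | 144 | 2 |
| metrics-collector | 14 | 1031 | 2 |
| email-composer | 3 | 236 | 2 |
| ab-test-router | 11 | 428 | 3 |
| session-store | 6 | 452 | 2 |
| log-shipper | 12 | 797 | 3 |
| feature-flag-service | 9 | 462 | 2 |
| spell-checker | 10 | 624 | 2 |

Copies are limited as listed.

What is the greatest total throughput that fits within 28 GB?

By throughput per GB: email-composer 78.67, session-store 75.33, metrics-collector 73.64 lead.
Greedy by ratio would take 2×email-composer + 2×session-store + spell-checker: 28 GB used, total 2000.
The 28 GB tied up in 2×email-composer and 2×session-store and spell-checker is better spent on 2×metrics-collector — total rises to 2062 (28 GB).
That's the maximum — no swap from here does better than 2062.

2062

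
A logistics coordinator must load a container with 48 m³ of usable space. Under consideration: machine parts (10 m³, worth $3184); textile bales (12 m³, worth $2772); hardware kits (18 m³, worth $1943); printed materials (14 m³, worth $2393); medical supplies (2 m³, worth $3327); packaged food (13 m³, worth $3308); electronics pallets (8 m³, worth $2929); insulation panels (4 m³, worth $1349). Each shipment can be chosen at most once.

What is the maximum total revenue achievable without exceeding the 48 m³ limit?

15520

By revenue per m³: medical supplies 1663.50, electronics pallets 366.12, insulation panels 337.25, machine parts 318.40 lead.
Greedy by ratio would take machine parts + medical supplies + packaged food + electronics pallets + insulation panels: 37 m³ used, total 14097.
Replace insulation panels with textile bales: the trade gains 1423 net, giving 15520 at 45 m³.
Nothing else within 48 m³ beats 15520.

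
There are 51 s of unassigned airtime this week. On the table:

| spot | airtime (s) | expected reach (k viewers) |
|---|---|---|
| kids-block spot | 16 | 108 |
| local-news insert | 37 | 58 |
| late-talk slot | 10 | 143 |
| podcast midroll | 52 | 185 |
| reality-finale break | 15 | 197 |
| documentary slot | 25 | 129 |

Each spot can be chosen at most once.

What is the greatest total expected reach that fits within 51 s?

Ranking by ratio (expected reach/s): late-talk slot 14.30, reality-finale break 13.13, kids-block spot 6.75.
Filling by ratio: kids-block spot + late-talk slot + reality-finale break for 448, with 10 s left unused.
The 16 s tied up in kids-block spot is better spent on documentary slot — total rises to 469 (50 s).

469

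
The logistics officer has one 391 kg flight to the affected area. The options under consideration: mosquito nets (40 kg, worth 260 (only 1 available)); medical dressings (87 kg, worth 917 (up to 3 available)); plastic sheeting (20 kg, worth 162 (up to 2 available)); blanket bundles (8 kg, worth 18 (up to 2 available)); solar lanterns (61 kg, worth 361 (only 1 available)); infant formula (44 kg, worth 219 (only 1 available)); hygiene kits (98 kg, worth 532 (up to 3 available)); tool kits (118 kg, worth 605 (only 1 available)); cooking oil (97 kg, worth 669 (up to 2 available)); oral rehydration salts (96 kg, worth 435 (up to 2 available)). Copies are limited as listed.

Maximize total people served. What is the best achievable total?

3600

By people served per kg: medical dressings 10.54, plastic sheeting 8.10, cooking oil 6.90, mosquito nets 6.50 lead.
The ratio heuristic lands on mosquito nets + 3×medical dressings + 2×plastic sheeting + infant formula (3554) but leaves 6 kg idle.
Using the slack differently, 3×medical dressings + plastic sheeting + blanket bundles + cooking oil comes to 3600 at 386 kg.
Every other selection either busts 391 kg or exceeds an availability limit or fails to beat 3600.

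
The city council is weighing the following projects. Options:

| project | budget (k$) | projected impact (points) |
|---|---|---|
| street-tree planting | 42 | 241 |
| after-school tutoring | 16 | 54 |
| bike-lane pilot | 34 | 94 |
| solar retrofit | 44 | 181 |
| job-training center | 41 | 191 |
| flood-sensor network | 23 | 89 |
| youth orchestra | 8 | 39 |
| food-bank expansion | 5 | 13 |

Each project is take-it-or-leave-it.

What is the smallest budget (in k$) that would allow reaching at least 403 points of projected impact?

83

Look for the lowest-budget combination reaching 403.
Taking street-tree planting + job-training center gives 432 (≥ 403) for 83 k$.
No combination under 83 k$ hits 403.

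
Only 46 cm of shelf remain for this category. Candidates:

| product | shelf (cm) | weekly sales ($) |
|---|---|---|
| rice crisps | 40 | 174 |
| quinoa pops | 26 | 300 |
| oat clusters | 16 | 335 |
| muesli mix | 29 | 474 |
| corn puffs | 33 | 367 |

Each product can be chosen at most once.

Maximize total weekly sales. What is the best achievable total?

809

Taking oat clusters + muesli mix: 45 cm used, 809 in weekly sales.
Every other selection either busts 46 cm or fails to beat 809.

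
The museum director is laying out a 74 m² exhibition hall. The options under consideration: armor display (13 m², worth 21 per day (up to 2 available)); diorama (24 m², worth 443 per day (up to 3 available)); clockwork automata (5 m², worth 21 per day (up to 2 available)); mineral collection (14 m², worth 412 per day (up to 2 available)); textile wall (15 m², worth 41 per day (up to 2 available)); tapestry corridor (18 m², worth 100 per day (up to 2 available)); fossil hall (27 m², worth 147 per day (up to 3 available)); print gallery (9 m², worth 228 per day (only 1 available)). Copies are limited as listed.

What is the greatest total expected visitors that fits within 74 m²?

Ranking by ratio (expected visitors/m²): mineral collection 29.43, print gallery 25.33, diorama 18.46.
The ratio ordering already packs tightly: diorama + 2×clockwork automata + 2×mineral collection + print gallery, 71 m², 1537.
Nothing else within 74 m² beats 1537.

1537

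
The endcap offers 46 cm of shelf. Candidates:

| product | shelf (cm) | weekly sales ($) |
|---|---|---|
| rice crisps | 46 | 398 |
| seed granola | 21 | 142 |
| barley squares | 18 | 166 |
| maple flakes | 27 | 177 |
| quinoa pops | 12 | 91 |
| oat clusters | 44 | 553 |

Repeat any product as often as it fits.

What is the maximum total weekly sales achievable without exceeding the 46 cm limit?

553

Ranking by ratio (weekly sales/cm): oat clusters 12.57, barley squares 9.22, rice crisps 8.65, quinoa pops 7.58.
Taking oat clusters: 44 cm used, 553 in weekly sales.
No other feasible combination exceeds 553.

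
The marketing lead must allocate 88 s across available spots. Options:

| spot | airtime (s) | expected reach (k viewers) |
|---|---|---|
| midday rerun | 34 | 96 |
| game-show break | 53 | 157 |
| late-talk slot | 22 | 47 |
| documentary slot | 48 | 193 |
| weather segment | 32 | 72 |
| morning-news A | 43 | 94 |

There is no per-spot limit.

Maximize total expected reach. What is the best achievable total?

289

Best packing: midday rerun + documentary slot — 82 s, 289 total.
Every other selection either busts 88 s or fails to beat 289.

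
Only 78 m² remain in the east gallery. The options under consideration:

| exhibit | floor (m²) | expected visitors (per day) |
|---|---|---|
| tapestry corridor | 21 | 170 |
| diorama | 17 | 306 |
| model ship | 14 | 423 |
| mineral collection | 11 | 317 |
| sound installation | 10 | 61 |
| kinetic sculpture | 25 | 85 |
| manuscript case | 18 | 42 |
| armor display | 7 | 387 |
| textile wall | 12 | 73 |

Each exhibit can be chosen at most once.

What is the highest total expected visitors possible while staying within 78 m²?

1603

Best packing: tapestry corridor + diorama + model ship + mineral collection + armor display — 70 m², 1603 total.
Nothing else within 78 m² beats 1603.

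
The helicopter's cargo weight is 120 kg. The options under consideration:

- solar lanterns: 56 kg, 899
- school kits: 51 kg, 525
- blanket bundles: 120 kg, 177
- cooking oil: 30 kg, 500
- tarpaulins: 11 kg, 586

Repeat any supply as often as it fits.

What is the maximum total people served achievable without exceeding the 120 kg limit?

The ratio ordering already packs tightly: 10×tarpaulins, 110 kg, 5860.
The spare 10 kg is too small for any remaining supply, and no exchange beats 5860.

5860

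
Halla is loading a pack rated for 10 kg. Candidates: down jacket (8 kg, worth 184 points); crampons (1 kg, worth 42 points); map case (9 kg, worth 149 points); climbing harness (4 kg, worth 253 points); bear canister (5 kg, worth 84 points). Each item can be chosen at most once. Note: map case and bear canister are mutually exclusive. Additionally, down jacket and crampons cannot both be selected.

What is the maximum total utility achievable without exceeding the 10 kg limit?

379

Taking crampons + climbing harness + bear canister: 10 kg used, 379 in utility.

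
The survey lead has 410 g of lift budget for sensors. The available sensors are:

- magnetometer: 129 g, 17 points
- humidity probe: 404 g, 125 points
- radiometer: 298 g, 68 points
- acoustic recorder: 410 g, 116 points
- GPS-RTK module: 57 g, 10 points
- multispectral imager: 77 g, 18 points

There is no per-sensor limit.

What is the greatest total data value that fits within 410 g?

125

Best packing: humidity probe — 404 g, 125 total.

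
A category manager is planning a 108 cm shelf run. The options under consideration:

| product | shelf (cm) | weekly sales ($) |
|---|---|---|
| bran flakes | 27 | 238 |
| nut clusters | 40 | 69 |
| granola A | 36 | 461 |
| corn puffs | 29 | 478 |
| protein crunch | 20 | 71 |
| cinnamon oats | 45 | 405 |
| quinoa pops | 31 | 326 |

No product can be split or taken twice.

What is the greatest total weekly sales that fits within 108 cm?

1265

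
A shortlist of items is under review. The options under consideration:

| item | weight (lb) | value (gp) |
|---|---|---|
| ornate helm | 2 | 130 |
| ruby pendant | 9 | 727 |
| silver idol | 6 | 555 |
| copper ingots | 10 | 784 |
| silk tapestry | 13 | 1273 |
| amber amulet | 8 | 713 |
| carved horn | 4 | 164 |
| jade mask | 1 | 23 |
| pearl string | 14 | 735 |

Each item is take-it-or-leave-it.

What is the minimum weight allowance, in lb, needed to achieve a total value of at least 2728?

Minimise lb subject to total value ≥ 2728.
Taking ornate helm + silver idol + copper ingots + silk tapestry gives 2742 (≥ 2728) for 31 lb.
Any bundle with less than 31 lb falls short of 2728.

31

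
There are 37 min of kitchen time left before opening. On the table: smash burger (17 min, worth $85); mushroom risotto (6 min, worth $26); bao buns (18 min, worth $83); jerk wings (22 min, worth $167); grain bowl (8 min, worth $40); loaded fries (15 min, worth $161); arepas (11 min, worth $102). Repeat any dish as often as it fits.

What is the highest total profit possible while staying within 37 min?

365

The ratio heuristic lands on mushroom risotto + 2×loaded fries (348) but leaves 1 min idle.
The 21 min tied up in mushroom risotto and loaded fries is better spent on 2×arepas — total rises to 365 (37 min).
That's the maximum — no swap from here does better than 365.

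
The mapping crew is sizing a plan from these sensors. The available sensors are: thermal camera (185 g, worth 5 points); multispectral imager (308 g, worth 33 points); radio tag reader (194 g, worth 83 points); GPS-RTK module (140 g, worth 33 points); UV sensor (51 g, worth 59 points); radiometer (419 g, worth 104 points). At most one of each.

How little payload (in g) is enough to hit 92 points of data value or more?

191

Minimise g subject to total data value ≥ 92.
GPS-RTK module + UV sensor reaches 92 using 191 g.
No combination under 191 g hits 92.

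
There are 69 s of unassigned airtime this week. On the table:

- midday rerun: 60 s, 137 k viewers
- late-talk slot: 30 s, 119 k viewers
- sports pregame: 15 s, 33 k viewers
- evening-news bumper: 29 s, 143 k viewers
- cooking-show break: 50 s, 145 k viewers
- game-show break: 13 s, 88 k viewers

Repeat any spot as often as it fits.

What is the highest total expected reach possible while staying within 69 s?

Ranking by ratio (expected reach/s): game-show break 6.77, evening-news bumper 4.93, late-talk slot 3.97.
Best packing: 5×game-show break — 65 s, 440 total.

440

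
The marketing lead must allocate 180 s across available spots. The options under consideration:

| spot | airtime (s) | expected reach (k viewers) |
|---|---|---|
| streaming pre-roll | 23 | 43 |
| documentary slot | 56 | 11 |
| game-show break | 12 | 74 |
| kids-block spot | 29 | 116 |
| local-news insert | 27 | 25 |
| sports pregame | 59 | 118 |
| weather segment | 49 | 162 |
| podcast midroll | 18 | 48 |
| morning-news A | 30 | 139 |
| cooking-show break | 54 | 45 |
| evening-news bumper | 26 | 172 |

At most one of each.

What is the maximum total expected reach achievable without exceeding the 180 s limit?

711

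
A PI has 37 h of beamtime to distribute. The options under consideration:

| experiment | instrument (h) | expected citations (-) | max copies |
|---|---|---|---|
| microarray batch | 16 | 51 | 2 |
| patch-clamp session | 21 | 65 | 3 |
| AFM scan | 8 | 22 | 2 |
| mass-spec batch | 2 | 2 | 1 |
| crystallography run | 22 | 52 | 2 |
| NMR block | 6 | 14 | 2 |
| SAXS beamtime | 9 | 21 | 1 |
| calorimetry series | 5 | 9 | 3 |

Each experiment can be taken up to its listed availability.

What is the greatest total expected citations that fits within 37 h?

Taking the top-ratio experiments first gives 2×microarray batch + calorimetry series for 111 (37 h).
Dropping microarray batch and calorimetry series frees 21 h; slotting in patch-clamp session (21 h) lifts the total to 116 at 37 h.
No other feasible combination exceeds 116.

116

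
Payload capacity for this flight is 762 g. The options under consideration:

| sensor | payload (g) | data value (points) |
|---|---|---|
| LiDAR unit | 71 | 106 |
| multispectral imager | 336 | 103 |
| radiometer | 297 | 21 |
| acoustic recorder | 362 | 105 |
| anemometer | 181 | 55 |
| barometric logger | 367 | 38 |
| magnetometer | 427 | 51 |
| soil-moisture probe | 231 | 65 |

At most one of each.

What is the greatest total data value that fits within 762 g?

276

Filling by ratio: LiDAR unit + multispectral imager + anemometer for 264, with 174 g left unused.
The 517 g tied up in multispectral imager and anemometer is better spent on acoustic recorder + soil-moisture probe — total rises to 276 (664 g).
The closest alternative, LiDAR unit + multispectral imager + soil-moisture probe, reaches only 274.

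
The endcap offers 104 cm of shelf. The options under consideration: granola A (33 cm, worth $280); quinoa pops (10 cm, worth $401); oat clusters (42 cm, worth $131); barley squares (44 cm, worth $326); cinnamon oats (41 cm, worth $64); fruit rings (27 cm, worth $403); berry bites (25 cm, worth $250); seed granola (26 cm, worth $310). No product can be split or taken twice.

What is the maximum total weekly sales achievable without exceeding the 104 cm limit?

A density-first pass picks quinoa pops + fruit rings + berry bites + seed granola — 1364 at 88 cm.
Dropping berry bites frees 25 cm; slotting in granola A (33 cm) lifts the total to 1394 at 96 cm.
Every other selection either busts 104 cm or fails to beat 1394.

1394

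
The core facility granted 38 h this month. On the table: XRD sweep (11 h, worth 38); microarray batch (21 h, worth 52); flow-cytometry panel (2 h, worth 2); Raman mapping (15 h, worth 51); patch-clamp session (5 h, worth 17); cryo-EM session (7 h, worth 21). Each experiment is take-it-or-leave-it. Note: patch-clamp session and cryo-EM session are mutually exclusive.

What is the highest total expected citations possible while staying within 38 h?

112

Best packing: XRD sweep + flow-cytometry panel + Raman mapping + cryo-EM session — 35 h, 112 total.
Every other selection either busts 38 h or breaks a pairing rule or fails to beat 112.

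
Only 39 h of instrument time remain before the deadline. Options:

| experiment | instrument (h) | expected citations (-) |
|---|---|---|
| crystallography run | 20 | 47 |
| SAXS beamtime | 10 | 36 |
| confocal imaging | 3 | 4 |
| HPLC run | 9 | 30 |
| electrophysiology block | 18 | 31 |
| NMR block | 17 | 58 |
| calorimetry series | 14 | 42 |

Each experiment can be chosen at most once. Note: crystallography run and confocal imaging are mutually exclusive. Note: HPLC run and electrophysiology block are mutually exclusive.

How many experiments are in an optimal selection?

4

Optimal total is 128.
For example SAXS beamtime + confocal imaging + HPLC run + NMR block achieves it, using 39 h.
All optima have 4 experiments.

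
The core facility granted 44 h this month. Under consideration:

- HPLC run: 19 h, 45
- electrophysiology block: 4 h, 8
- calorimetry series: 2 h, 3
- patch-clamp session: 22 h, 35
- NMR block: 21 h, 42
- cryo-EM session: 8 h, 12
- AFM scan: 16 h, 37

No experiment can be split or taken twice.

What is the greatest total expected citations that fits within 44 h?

By expected citations per h: HPLC run 2.37, AFM scan 2.31, electrophysiology block 2.00 lead.
Filling by ratio: HPLC run + electrophysiology block + calorimetry series + AFM scan for 93, with 3 h left unused.
The 18 h tied up in calorimetry series and AFM scan is better spent on NMR block — total rises to 95 (44 h).
Runner-up HPLC run + cryo-EM session + AFM scan tops out at 94.

95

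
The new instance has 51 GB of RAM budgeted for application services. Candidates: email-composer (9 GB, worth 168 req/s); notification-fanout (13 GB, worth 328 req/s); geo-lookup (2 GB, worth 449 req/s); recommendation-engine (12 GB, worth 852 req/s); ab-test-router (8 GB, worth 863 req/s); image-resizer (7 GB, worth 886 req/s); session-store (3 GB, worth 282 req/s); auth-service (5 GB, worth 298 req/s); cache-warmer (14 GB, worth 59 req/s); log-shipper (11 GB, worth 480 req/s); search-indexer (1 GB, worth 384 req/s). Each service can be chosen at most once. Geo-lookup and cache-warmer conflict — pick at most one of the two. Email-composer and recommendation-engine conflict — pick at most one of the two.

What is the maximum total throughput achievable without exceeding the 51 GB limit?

By throughput per GB: search-indexer 384.00, geo-lookup 224.50, image-resizer 126.57, ab-test-router 107.88 lead.
Taking geo-lookup + recommendation-engine + ab-test-router + image-resizer + session-store + auth-service + log-shipper + search-indexer: 49 GB used, 4494 in throughput.

4494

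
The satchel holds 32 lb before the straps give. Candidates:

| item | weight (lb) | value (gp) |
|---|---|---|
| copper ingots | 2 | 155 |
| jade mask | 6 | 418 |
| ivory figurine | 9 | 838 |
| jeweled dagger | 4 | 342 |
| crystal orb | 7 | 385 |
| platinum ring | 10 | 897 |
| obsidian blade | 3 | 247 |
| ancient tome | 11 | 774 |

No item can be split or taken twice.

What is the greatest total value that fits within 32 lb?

2742

The ratio heuristic lands on copper ingots + ivory figurine + jeweled dagger + platinum ring + obsidian blade (2479) but leaves 4 lb idle.
Replace copper ingots with jade mask: the trade gains 263 net, giving 2742 at 32 lb.
That's the maximum — no swap from here does better than 2742.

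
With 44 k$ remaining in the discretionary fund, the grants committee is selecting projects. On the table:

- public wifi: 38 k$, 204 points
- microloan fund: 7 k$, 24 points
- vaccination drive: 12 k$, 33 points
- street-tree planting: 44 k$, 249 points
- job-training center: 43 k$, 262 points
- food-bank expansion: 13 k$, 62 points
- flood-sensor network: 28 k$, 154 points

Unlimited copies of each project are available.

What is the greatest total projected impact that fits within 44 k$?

262

The ratio ordering already packs tightly: job-training center, 43 k$, 262.
That's the maximum — no swap from here does better than 262.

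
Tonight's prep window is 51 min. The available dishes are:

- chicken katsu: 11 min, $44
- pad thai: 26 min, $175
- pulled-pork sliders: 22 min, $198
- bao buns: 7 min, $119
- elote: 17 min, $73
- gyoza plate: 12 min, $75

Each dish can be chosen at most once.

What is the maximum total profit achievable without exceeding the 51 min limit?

Density check — bao buns 17.00, pulled-pork sliders 9.00, pad thai 6.73, gyoza plate 6.25 are the best per min.
The ratio ordering already packs tightly: pulled-pork sliders + bao buns + gyoza plate, 41 min, 392.

392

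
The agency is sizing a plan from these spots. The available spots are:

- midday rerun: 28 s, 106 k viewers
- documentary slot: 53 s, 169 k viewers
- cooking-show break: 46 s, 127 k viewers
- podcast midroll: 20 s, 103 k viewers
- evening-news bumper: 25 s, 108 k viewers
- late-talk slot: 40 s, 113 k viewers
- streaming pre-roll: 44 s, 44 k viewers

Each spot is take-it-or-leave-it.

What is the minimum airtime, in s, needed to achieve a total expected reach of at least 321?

85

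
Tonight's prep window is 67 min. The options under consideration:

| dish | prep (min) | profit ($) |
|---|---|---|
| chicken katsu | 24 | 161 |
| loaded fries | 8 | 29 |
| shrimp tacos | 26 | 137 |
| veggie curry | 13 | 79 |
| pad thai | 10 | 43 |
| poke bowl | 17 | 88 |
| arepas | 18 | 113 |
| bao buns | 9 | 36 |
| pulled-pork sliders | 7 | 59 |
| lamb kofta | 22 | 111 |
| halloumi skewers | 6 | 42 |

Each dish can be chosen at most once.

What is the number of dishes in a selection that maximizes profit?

5

The maximum profit within 67 min is 429.
One optimal bundle: chicken katsu + veggie curry + poke bowl + pulled-pork sliders + halloumi skewers (67 min).
Every optimal selection uses 5 dishes.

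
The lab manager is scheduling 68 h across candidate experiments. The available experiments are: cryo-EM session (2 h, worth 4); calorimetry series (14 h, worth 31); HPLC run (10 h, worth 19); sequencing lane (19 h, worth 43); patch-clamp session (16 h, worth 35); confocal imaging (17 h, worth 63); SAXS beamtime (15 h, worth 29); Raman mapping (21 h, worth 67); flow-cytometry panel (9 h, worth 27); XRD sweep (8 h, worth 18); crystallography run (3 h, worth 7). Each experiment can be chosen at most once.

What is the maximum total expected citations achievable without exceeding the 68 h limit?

Greedy by ratio would take cryo-EM session + confocal imaging + Raman mapping + flow-cytometry panel + XRD sweep + crystallography run: 60 h used, total 186.
Dropping XRD sweep and crystallography run frees 11 h; slotting in sequencing lane (19 h) lifts the total to 204 at 68 h.
An exhaustive check of the 2048 subsets confirms 204.

204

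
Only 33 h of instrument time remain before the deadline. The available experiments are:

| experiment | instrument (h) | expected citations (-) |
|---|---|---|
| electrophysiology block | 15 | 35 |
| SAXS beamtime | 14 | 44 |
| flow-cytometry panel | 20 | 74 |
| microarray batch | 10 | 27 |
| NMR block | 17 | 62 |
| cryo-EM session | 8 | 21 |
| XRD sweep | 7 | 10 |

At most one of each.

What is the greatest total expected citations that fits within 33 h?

106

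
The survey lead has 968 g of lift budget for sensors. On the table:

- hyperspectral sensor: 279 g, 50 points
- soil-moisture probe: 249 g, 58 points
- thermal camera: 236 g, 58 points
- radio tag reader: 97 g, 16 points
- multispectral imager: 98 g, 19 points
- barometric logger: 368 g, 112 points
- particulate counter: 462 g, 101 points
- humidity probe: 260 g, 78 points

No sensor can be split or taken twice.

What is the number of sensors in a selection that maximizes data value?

4

Optimal total is 267.
For example thermal camera + multispectral imager + barometric logger + humidity probe achieves it, using 962 g.
Every optimal selection uses 4 sensors.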